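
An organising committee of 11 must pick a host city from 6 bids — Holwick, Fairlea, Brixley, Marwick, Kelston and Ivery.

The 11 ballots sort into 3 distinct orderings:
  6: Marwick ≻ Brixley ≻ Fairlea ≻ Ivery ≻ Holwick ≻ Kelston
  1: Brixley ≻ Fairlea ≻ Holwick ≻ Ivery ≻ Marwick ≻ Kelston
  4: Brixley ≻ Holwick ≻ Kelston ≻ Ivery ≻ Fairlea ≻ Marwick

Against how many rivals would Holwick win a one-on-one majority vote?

Holwick against each rival (11 organisers):
Holwick vs Fairlea: Holwick preferred on 4 ballots; Fairlea wins 7–4.
Holwick vs Brixley: Brixley, 11–0.
Holwick vs Marwick: Marwick wins 6–5.
Holwick vs Kelston: Holwick wins 11–0.
Holwick vs Ivery: Holwick is ranked higher on 1+4 = 5 ballots, Ivery on 6. Ivery wins 6–5.
Holwick beats Kelston; loses to Fairlea, Brixley, Marwick, Ivery — 1 pairwise win.

1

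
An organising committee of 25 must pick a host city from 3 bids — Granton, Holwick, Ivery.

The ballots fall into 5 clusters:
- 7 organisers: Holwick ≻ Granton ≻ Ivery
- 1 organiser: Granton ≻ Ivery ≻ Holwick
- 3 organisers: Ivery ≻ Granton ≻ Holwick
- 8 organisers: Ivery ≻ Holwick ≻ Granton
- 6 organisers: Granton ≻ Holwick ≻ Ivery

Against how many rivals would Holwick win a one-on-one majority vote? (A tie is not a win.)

Holwick against each rival (25 organisers):
Holwick vs Granton: 15 to 10, Holwick.
Holwick–Ivery: Holwick 13–12.
Holwick beats Granton, Ivery — 2 pairwise wins.

2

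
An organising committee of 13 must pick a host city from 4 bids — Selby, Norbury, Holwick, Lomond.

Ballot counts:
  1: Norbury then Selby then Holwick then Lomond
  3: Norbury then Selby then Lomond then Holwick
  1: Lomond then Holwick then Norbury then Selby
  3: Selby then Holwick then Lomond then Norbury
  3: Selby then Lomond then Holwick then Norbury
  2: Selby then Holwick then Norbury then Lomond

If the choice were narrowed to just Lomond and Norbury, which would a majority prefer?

Ballots ranking Lomond above Norbury: 1 + 3 + 3 = 7.
Ballots ranking Norbury above Lomond: 13 − 7 = 6.
Lomond wins the head-to-head 7–6.

Lomond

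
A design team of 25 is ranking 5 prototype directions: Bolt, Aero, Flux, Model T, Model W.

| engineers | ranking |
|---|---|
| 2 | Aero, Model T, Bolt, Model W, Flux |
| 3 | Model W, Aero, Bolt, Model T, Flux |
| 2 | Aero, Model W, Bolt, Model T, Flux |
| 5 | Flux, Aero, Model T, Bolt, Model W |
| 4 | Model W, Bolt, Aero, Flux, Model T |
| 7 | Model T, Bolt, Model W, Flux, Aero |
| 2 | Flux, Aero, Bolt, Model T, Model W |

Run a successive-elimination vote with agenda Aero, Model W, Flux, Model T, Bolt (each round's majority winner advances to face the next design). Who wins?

Round 1: Aero vs Model W — 11–14, Model W advances.
Round 2: Model W vs Flux — 18–7, Model W advances.
Round 3: Model W vs Model T — 9–16, Model T advances.
Round 4: Model T vs Bolt — 14–11, Model T advances.
The agenda winner is Model T.

Model T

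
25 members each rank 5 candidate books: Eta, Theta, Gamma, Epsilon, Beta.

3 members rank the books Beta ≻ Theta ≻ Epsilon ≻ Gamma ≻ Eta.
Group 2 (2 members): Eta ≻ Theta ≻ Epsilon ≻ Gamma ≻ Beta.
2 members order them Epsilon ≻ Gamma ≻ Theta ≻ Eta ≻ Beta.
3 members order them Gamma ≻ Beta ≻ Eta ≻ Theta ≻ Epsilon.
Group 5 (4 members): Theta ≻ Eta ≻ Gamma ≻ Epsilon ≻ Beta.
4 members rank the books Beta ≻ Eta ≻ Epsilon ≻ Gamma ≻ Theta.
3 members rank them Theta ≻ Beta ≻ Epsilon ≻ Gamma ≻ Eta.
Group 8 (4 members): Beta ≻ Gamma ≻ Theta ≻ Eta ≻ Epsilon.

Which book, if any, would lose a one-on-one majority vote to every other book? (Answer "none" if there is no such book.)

Pairwise majorities:
Eta vs Theta: 2+3+4 = 9 for Eta, 16 for Theta — Theta by 16–9.
Eta vs Gamma: Gamma, 15–10.
Eta vs Epsilon: 17 to 8, Eta.
Eta–Beta: Beta 17–8.
Theta vs Gamma: Gamma, 13–12.
Theta vs Epsilon: Theta is ranked higher on 3+2+3+4+3+4 = 19 ballots, Epsilon on 6. Theta wins 19–6.
Theta vs Beta: Theta is ranked higher on 2+2+4+3 = 11 ballots, Beta on 14. Beta wins 14–11.
Gamma vs Epsilon: Gamma is ranked higher on 3+4+4 = 11 ballots, Epsilon on 14. Epsilon wins 14–11.
Gamma vs Beta: Gamma is ranked higher on 2+2+3+4 = 11 ballots, Beta on 14. Beta wins 14–11.
Epsilon vs Beta: 2+2+4 = 8 for Epsilon, 17 for Beta — Beta by 17–8.
Every book wins at least one matchup (Eta beats Epsilon; Theta beats Eta; Gamma beats Eta; Epsilon beats Gamma; Beta beats Eta), so there is no Condorcet loser.

none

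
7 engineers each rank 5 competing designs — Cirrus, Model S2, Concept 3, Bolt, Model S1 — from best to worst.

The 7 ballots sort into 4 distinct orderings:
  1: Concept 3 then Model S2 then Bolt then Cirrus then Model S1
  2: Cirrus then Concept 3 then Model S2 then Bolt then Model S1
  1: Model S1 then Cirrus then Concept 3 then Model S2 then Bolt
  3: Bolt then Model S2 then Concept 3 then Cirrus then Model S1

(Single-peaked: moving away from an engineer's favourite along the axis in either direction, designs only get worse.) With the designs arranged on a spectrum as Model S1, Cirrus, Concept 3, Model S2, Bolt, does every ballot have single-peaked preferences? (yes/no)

yes

Axis positions: Model S1=1, Cirrus=2, Concept 3=3, Model S2=4, Bolt=5.
Cluster 1 (peak Concept 3 at position 3): ranking walks positions 3-4-5-2-1, expanding outward from the peak — single-peaked.
Cluster 2 (peak Cirrus at position 2): ranking walks positions 2-3-4-5-1, expanding outward from the peak — single-peaked.
Cluster 3 (peak Model S1 at position 1): ranking walks positions 1-2-3-4-5, expanding outward from the peak — single-peaked.
Cluster 4 (peak Bolt at position 5): ranking walks positions 5-4-3-2-1, expanding outward from the peak — single-peaked.
Every ranking is single-peaked on this axis.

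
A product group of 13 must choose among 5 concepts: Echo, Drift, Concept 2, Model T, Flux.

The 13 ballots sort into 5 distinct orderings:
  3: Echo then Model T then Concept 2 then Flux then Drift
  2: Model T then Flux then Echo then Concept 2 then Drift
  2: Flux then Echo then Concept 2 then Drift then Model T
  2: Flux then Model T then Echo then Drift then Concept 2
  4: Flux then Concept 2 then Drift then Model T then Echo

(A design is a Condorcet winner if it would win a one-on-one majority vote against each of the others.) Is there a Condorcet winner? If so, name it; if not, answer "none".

Flux

Pairwise majorities:
Echo vs Drift: 3+2+2+2 = 9 for Echo, 4 for Drift — Echo by 9–4.
Echo vs Concept 2: 3+2+2+2 = 9 for Echo, 4 for Concept 2 — Echo by 9–4.
Echo vs Model T: Echo is ranked higher on 3+2 = 5 ballots, Model T on 8. Model T wins 8–5.
Echo vs Flux: 3 to 10, Flux.
Drift vs Concept 2: Concept 2 wins 11–2.
Drift vs Model T: Model T wins 7–6.
Drift vs Flux: 0 to 13, Flux.
Concept 2–Model T: Model T 7–6.
Concept 2 vs Flux: 3 to 10, Flux.
Model T vs Flux: Flux, 8–5.
Flux wins every pairwise contest, so Flux is the Condorcet winner.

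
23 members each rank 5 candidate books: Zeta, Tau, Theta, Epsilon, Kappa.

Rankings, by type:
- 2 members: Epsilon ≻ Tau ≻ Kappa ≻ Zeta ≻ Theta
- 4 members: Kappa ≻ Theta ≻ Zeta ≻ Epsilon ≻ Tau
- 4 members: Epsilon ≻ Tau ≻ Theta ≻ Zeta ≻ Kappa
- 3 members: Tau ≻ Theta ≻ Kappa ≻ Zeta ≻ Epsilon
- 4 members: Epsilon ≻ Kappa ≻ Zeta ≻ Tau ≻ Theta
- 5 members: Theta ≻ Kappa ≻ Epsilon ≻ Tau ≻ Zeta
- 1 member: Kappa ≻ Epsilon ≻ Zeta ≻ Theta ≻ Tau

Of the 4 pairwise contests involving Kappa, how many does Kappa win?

Kappa against each rival (23 members):
Kappa vs Zeta: Kappa is ranked higher on 2+4+3+4+5+1 = 19 ballots, Zeta on 4. Kappa wins 19–4.
Kappa vs Tau: Kappa, 14–9.
Kappa vs Theta: Theta, 12–11.
Kappa–Epsilon: Kappa 13–10.
Kappa beats Zeta, Tau, Epsilon; loses to Theta — 3 pairwise wins.

3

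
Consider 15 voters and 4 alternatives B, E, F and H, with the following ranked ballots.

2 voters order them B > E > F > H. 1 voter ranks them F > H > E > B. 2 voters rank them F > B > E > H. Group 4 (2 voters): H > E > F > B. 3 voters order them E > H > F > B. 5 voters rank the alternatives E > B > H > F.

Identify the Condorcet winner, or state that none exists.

E

Check each pair by majority over 15 ballots:
B vs E: E wins 11–4.
B–F: F 8–7.
B vs H: B wins 9–6.
E–F: E 12–3.
E vs H: E wins 12–3.
F vs H: H, 10–5.
E defeats every rival head-to-head and is the Condorcet winner.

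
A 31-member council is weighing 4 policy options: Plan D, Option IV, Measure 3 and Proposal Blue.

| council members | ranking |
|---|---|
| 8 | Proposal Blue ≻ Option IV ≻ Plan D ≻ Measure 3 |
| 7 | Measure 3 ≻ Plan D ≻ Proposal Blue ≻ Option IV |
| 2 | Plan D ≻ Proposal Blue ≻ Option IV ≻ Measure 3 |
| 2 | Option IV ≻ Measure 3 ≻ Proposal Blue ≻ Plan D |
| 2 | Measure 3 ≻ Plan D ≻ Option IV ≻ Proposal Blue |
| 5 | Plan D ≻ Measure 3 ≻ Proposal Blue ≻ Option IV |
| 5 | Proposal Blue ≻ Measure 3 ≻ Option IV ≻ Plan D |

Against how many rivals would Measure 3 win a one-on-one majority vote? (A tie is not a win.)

3

Measure 3 against each rival (31 council members):
Measure 3 vs Plan D: Measure 3, 16–15.
Measure 3 vs Option IV: Measure 3, 19–12.
Measure 3 vs Proposal Blue: Measure 3 wins 16–15.
Measure 3 beats Plan D, Option IV, Proposal Blue — 3 pairwise wins.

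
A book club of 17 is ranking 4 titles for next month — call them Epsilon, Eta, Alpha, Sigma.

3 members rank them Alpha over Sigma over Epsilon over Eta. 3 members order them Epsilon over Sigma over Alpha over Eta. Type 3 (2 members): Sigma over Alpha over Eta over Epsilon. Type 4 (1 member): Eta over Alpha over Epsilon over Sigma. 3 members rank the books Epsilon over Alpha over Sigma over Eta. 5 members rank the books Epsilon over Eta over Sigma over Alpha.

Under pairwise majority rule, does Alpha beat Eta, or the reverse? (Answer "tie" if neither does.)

Alpha

Ballots ranking Alpha above Eta: 3 + 3 + 2 + 3 = 11.
Ballots ranking Eta above Alpha: 17 − 11 = 6.
Alpha wins the head-to-head 11–6.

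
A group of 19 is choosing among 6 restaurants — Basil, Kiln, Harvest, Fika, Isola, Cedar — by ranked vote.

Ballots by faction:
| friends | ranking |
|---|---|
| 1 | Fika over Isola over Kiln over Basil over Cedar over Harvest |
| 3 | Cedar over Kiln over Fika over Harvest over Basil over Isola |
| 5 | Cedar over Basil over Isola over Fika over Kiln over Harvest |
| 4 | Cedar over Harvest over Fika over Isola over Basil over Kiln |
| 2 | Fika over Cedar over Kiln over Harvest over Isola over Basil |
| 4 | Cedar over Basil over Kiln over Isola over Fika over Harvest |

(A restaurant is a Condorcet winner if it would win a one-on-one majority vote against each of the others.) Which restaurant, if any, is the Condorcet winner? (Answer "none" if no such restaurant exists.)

Check each pair by majority over 19 ballots:
Basil vs Kiln: Basil, 13–6.
Basil vs Harvest: 1+5+4 = 10 for Basil, 9 for Harvest — Basil by 10–9.
Basil–Fika: Fika 10–9.
Basil vs Isola: Basil is ranked higher on 3+5+4 = 12 ballots, Isola on 7. Basil wins 12–7.
Basil vs Cedar: Cedar wins 18–1.
Kiln vs Harvest: Kiln is ranked higher on 1+3+5+2+4 = 15 ballots, Harvest on 4. Kiln wins 15–4.
Kiln vs Fika: Kiln preferred on 3+4 = 7 ballots; Fika wins 12–7.
Kiln vs Isola: Isola, 10–9.
Kiln vs Cedar: Cedar, 18–1.
Harvest vs Fika: Fika wins 15–4.
Harvest vs Isola: Isola, 10–9.
Harvest vs Cedar: Harvest is ranked higher on 0 ballots, Cedar on 19. Cedar wins 19–0.
Fika vs Isola: 1+3+4+2 = 10 for Fika, 9 for Isola — Fika by 10–9.
Fika vs Cedar: Cedar, 16–3.
Isola vs Cedar: 1 for Isola, 18 for Cedar — Cedar by 18–1.
Cedar beats each of Basil, Kiln, Harvest, Fika, Isola — Cedar is the Condorcet winner.

Cedar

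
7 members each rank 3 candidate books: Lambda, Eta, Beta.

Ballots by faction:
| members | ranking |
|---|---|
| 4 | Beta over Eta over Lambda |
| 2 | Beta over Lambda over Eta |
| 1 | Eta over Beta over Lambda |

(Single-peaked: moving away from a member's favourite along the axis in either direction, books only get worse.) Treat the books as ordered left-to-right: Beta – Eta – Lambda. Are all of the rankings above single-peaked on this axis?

Axis positions: Beta=1, Eta=2, Lambda=3.
Faction 1 (peak Beta at position 1): ranking walks positions 1-2-3, expanding outward from the peak — single-peaked.
Faction 2: ranking walks positions 1-3-2; Lambda is ranked above Eta even though Eta lies between Lambda and the peak Beta on the axis — preferences dip and rise again. Not single-peaked.
Faction 3 (peak Eta at position 2): ranking walks positions 2-1-3, expanding outward from the peak — single-peaked.
Faction 2 violates single-peakedness, so the profile is not single-peaked on this axis.

no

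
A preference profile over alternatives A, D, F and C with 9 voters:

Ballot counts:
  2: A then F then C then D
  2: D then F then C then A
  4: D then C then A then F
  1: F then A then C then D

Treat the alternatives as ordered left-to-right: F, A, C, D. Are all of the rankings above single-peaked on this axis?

no

Axis positions: F=1, A=2, C=3, D=4.
Ballot type 1 (peak A at position 2): ranking walks positions 2-1-3-4, expanding outward from the peak — single-peaked.
Ballot type 2: ranking walks positions 4-1-3-2; F is ranked above C even though C lies between F and the peak D on the axis — preferences dip and rise again. Not single-peaked.
Ballot type 3 (peak D at position 4): ranking walks positions 4-3-2-1, expanding outward from the peak — single-peaked.
Ballot type 4 (peak F at position 1): ranking walks positions 1-2-3-4, expanding outward from the peak — single-peaked.
Ballot type 2 violates single-peakedness, so the profile is not single-peaked on this axis.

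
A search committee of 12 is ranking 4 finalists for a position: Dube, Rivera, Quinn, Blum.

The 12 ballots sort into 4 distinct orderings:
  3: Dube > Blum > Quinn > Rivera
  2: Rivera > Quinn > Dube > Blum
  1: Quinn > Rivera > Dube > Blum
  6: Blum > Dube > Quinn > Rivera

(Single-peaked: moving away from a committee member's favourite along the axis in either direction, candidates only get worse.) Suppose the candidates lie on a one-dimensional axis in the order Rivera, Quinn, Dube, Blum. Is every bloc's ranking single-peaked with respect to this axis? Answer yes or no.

yes

Axis positions: Rivera=1, Quinn=2, Dube=3, Blum=4.
Bloc 1 (peak Dube at position 3): ranking walks positions 3-4-2-1, expanding outward from the peak — single-peaked.
Bloc 2 (peak Rivera at position 1): ranking walks positions 1-2-3-4, expanding outward from the peak — single-peaked.
Bloc 3 (peak Quinn at position 2): ranking walks positions 2-1-3-4, expanding outward from the peak — single-peaked.
Bloc 4 (peak Blum at position 4): ranking walks positions 4-3-2-1, expanding outward from the peak — single-peaked.
Every ranking is single-peaked on this axis.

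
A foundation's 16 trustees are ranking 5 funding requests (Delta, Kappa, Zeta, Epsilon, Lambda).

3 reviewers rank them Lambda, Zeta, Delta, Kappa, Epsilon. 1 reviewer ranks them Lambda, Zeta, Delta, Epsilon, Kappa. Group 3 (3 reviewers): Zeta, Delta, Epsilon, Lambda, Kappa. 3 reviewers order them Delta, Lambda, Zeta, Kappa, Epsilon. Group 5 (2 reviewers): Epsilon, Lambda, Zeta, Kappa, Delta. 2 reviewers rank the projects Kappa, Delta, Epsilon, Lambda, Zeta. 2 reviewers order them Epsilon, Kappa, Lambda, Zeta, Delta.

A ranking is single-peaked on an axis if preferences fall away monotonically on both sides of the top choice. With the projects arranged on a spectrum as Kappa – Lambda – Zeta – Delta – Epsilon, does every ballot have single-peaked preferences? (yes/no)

Axis positions: Kappa=1, Lambda=2, Zeta=3, Delta=4, Epsilon=5.
Group 1 (peak Lambda at position 2): ranking walks positions 2-3-4-1-5, expanding outward from the peak — single-peaked.
Group 2 (peak Lambda at position 2): ranking walks positions 2-3-4-5-1, expanding outward from the peak — single-peaked.
Group 3 (peak Zeta at position 3): ranking walks positions 3-4-5-2-1, expanding outward from the peak — single-peaked.
Group 4: ranking walks positions 4-2-3-1-5; Lambda is ranked above Zeta even though Zeta lies between Lambda and the peak Delta on the axis — preferences dip and rise again. Not single-peaked.
Group 5: ranking walks positions 5-2-3-1-4; Lambda is ranked above Delta even though Delta lies between Lambda and the peak Epsilon on the axis — preferences dip and rise again. Not single-peaked.
Group 6: ranking walks positions 1-4-5-2-3; Delta is ranked above Lambda even though Lambda lies between Delta and the peak Kappa on the axis — preferences dip and rise again. Not single-peaked.
Group 7: ranking walks positions 5-1-2-3-4; Kappa is ranked above Delta even though Delta lies between Kappa and the peak Epsilon on the axis — preferences dip and rise again. Not single-peaked.
Group 4 violates single-peakedness, so the profile is not single-peaked on this axis.

no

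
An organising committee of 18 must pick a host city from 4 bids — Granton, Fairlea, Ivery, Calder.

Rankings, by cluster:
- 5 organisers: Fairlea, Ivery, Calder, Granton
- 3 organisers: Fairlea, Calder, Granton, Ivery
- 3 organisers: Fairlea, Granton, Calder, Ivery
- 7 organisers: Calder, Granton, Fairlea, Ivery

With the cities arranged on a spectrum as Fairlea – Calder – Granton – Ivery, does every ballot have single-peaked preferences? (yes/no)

no

Axis positions: Fairlea=1, Calder=2, Granton=3, Ivery=4.
Cluster 1: ranking walks positions 1-4-2-3; Ivery is ranked above Calder even though Calder lies between Ivery and the peak Fairlea on the axis — preferences dip and rise again. Not single-peaked.
Cluster 2 (peak Fairlea at position 1): ranking walks positions 1-2-3-4, expanding outward from the peak — single-peaked.
Cluster 3: ranking walks positions 1-3-2-4; Granton is ranked above Calder even though Calder lies between Granton and the peak Fairlea on the axis — preferences dip and rise again. Not single-peaked.
Cluster 4 (peak Calder at position 2): ranking walks positions 2-3-1-4, expanding outward from the peak — single-peaked.
Cluster 1 violates single-peakedness, so the profile is not single-peaked on this axis.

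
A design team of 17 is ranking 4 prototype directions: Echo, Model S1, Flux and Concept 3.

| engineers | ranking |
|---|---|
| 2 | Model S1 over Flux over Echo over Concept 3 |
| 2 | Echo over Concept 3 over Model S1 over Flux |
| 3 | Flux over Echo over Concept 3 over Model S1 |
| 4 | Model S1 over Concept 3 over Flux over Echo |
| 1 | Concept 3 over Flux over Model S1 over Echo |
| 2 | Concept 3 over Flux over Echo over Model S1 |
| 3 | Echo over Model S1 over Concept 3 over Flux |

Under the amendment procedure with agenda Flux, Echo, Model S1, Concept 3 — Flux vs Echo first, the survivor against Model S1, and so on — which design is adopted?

Round 1: Flux vs Echo — 12–5, Flux advances.
Round 2: Flux vs Model S1 — 6–11, Model S1 advances.
Round 3: Model S1 vs Concept 3 — 9–8, Model S1 advances.
Model S1 survives the agenda.

Model S1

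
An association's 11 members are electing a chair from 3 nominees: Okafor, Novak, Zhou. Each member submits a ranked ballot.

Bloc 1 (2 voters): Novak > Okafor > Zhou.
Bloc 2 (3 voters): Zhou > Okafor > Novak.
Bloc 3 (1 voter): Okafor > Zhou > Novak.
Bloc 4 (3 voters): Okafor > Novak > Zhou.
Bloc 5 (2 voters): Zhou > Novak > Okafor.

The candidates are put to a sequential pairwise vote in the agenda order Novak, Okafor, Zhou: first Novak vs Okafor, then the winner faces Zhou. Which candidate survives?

Okafor

Round 1: Novak vs Okafor — 4–7, Okafor advances.
Round 2: Okafor vs Zhou — 6–5, Okafor advances.
Okafor survives the agenda.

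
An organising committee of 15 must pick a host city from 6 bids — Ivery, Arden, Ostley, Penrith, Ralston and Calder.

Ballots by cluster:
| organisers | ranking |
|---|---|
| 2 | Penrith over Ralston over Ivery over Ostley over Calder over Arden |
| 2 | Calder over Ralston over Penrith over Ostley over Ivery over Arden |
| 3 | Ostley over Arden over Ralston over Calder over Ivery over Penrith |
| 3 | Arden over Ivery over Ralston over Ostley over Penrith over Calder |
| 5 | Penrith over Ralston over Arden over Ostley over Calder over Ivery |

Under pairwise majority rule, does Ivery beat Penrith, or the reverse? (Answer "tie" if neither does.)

Ballots ranking Ivery above Penrith: 3 + 3 = 6.
Ballots ranking Penrith above Ivery: 15 − 6 = 9.
Penrith wins the head-to-head 9–6.

Penrith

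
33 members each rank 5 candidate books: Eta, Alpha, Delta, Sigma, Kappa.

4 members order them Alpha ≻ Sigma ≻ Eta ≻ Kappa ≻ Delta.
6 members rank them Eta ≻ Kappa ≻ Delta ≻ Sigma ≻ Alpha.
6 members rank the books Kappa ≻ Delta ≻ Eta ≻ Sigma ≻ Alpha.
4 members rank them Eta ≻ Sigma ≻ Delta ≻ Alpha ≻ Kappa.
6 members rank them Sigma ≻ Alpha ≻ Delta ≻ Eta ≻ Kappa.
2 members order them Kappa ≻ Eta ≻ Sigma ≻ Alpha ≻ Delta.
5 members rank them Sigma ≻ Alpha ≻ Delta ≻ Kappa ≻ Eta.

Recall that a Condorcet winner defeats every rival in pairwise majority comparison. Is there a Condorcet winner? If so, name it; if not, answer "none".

none

Head-to-head results (33 members):
Eta vs Alpha: Eta, 18–15.
Eta vs Delta: Delta wins 17–16.
Eta vs Sigma: Eta, 18–15.
Eta–Kappa: Eta 20–13.
Alpha–Delta: Alpha 17–16.
Alpha vs Sigma: Sigma wins 29–4.
Alpha–Kappa: Alpha 19–14.
Delta vs Sigma: Sigma wins 21–12.
Delta vs Kappa: Kappa, 18–15.
Sigma vs Kappa: Sigma wins 19–14.
No book is unbeaten: Eta loses to Delta; Alpha loses to Eta; Delta loses to Alpha; Sigma loses to Eta; Kappa loses to Eta. In particular Eta beats Alpha beats Delta beats Eta is a majority cycle — no Condorcet winner exists.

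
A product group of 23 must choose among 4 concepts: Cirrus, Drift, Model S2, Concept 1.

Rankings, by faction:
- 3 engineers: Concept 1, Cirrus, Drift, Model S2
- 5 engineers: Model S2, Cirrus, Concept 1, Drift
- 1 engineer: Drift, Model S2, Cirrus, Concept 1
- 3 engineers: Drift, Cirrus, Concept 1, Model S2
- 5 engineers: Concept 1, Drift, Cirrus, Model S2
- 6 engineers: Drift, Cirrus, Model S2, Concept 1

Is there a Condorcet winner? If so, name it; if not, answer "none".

none

Check each pair by majority over 23 ballots:
Cirrus vs Drift: Cirrus is ranked higher on 3+5 = 8 ballots, Drift on 15. Drift wins 15–8.
Cirrus vs Model S2: 3+3+5+6 = 17 for Cirrus, 6 for Model S2 — Cirrus by 17–6.
Cirrus vs Concept 1: Cirrus is ranked higher on 5+1+3+6 = 15 ballots, Concept 1 on 8. Cirrus wins 15–8.
Drift vs Model S2: Drift is ranked higher on 3+1+3+5+6 = 18 ballots, Model S2 on 5. Drift wins 18–5.
Drift vs Concept 1: Drift is ranked higher on 1+3+6 = 10 ballots, Concept 1 on 13. Concept 1 wins 13–10.
Model S2 vs Concept 1: Model S2 preferred on 5+1+6 = 12 ballots; Model S2 wins 12–11.
No design is unbeaten: Cirrus loses to Drift; Drift loses to Concept 1; Model S2 loses to Cirrus; Concept 1 loses to Cirrus. In particular Cirrus beats Concept 1 beats Drift beats Cirrus is a majority cycle — no Condorcet winner exists.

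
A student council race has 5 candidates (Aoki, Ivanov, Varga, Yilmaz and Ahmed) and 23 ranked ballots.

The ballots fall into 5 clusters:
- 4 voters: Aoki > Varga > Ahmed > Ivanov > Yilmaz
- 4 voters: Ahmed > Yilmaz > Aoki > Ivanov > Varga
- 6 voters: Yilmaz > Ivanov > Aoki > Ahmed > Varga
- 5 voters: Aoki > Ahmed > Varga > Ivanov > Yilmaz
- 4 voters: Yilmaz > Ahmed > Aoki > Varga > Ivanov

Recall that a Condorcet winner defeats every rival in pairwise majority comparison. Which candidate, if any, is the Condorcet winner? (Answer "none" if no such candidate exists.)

none

Head-to-head results (23 voters):
Aoki–Ivanov: Aoki 17–6.
Aoki–Varga: Aoki 23–0.
Aoki vs Yilmaz: Yilmaz wins 14–9.
Aoki vs Ahmed: Aoki, 15–8.
Ivanov vs Varga: Varga, 13–10.
Ivanov vs Yilmaz: Yilmaz wins 14–9.
Ivanov vs Ahmed: Ahmed, 17–6.
Varga vs Yilmaz: Yilmaz, 14–9.
Varga–Ahmed: Ahmed 19–4.
Yilmaz vs Ahmed: Ahmed wins 13–10.
Each candidate drops at least one matchup (Aoki loses to Yilmaz; Ivanov loses to Aoki; Varga loses to Aoki; Yilmaz loses to Ahmed; Ahmed loses to Aoki); the cycle Aoki → Ahmed → Yilmaz → Aoki rules out a Condorcet winner.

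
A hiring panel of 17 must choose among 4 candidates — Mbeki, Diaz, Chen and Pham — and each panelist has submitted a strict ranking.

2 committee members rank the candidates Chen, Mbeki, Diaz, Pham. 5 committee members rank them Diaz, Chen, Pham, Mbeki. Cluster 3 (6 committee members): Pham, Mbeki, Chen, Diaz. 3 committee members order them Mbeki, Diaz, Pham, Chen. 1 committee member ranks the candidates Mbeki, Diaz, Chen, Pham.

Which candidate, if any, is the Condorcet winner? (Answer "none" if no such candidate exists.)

none

Head-to-head results (17 committee members):
Mbeki vs Diaz: 12 to 5, Mbeki.
Mbeki vs Chen: 6+3+1 = 10 for Mbeki, 7 for Chen — Mbeki by 10–7.
Mbeki vs Pham: Mbeki is ranked higher on 2+3+1 = 6 ballots, Pham on 11. Pham wins 11–6.
Diaz vs Chen: Diaz is ranked higher on 5+3+1 = 9 ballots, Chen on 8. Diaz wins 9–8.
Diaz vs Pham: Diaz preferred on 2+5+3+1 = 11 ballots; Diaz wins 11–6.
Chen vs Pham: Chen preferred on 2+5+1 = 8 ballots; Pham wins 9–8.
No candidate is unbeaten: Mbeki loses to Pham; Diaz loses to Mbeki; Chen loses to Mbeki; Pham loses to Diaz. In particular Mbeki beats Diaz beats Pham beats Mbeki is a majority cycle — no Condorcet winner exists.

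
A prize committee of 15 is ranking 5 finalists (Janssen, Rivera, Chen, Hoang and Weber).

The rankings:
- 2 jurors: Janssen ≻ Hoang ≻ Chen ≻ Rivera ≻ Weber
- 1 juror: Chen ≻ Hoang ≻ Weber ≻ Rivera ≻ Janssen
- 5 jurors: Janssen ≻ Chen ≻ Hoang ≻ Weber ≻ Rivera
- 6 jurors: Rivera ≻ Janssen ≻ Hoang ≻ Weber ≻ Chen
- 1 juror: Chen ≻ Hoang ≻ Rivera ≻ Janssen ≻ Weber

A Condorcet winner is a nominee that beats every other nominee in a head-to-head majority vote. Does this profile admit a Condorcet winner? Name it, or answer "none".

none

Pairwise majorities:
Janssen vs Rivera: 2+5 = 7 for Janssen, 8 for Rivera — Rivera by 8–7.
Janssen vs Chen: Janssen is ranked higher on 2+5+6 = 13 ballots, Chen on 2. Janssen wins 13–2.
Janssen vs Hoang: 13 to 2, Janssen.
Janssen vs Weber: 14 to 1, Janssen.
Rivera vs Chen: Rivera is ranked higher on 6 ballots, Chen on 9. Chen wins 9–6.
Rivera vs Hoang: Rivera preferred on 6 ballots; Hoang wins 9–6.
Rivera vs Weber: 2+6+1 = 9 for Rivera, 6 for Weber — Rivera by 9–6.
Chen vs Hoang: Chen preferred on 1+5+1 = 7 ballots; Hoang wins 8–7.
Chen vs Weber: 9 to 6, Chen.
Hoang vs Weber: 2+1+5+6+1 = 15 for Hoang, 0 for Weber — Hoang by 15–0.
Each nominee drops at least one matchup (Janssen loses to Rivera; Rivera loses to Chen; Chen loses to Janssen; Hoang loses to Janssen; Weber loses to Janssen); the cycle Janssen beats Chen beats Rivera beats Janssen rules out a Condorcet winner.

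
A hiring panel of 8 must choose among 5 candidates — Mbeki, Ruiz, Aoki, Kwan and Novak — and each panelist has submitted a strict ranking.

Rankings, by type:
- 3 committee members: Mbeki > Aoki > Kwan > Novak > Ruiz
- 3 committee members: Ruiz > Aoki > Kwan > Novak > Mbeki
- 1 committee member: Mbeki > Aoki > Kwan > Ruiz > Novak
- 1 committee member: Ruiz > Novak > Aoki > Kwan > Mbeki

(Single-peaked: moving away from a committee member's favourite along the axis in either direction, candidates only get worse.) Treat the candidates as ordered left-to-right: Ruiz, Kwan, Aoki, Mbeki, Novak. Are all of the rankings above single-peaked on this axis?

no

Axis positions: Ruiz=1, Kwan=2, Aoki=3, Mbeki=4, Novak=5.
Type 1 (peak Mbeki at position 4): ranking walks positions 4-3-2-5-1, expanding outward from the peak — single-peaked.
Type 2: ranking walks positions 1-3-2-5-4; Aoki is ranked above Kwan even though Kwan lies between Aoki and the peak Ruiz on the axis — preferences dip and rise again. Not single-peaked.
Type 3 (peak Mbeki at position 4): ranking walks positions 4-3-2-1-5, expanding outward from the peak — single-peaked.
Type 4: ranking walks positions 1-5-3-2-4; Novak is ranked above Kwan even though Kwan lies between Novak and the peak Ruiz on the axis — preferences dip and rise again. Not single-peaked.
Type 2 violates single-peakedness, so the profile is not single-peaked on this axis.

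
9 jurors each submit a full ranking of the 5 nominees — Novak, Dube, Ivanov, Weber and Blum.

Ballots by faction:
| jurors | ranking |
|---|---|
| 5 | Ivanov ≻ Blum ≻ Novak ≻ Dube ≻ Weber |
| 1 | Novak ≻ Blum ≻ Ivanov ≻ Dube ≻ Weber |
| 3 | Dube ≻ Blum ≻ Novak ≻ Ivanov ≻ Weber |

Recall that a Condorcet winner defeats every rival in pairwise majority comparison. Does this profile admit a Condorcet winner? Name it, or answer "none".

Check each pair by majority over 9 ballots:
Novak–Dube: Novak 6–3.
Novak–Ivanov: Ivanov 5–4.
Novak–Weber: Novak 9–0.
Novak vs Blum: Blum wins 8–1.
Dube vs Ivanov: Ivanov wins 6–3.
Dube vs Weber: Dube wins 9–0.
Dube vs Blum: Blum wins 6–3.
Ivanov–Weber: Ivanov 9–0.
Ivanov vs Blum: Ivanov wins 5–4.
Weber vs Blum: Blum, 9–0.
Ivanov wins every pairwise contest, so Ivanov is the Condorcet winner.

Ivanov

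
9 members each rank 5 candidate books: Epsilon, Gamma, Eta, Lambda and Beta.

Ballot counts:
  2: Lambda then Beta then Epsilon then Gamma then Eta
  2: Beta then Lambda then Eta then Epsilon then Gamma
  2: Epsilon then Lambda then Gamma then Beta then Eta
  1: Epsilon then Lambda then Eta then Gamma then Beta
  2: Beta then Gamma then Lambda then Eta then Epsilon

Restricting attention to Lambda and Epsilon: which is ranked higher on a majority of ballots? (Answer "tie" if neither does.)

Ballots ranking Lambda above Epsilon: 2 + 2 + 2 = 6.
Ballots ranking Epsilon above Lambda: 9 − 6 = 3.
Lambda wins the head-to-head 6–3.

Lambda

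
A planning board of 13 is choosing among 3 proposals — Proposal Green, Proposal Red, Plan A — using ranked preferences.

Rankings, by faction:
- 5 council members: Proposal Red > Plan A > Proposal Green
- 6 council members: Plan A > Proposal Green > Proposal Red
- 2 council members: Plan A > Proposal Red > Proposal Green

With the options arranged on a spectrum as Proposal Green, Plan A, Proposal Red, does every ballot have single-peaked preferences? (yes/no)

yes

Axis positions: Proposal Green=1, Plan A=2, Proposal Red=3.
Faction 1 (peak Proposal Red at position 3): ranking walks positions 3-2-1, expanding outward from the peak — single-peaked.
Faction 2 (peak Plan A at position 2): ranking walks positions 2-1-3, expanding outward from the peak — single-peaked.
Faction 3 (peak Plan A at position 2): ranking walks positions 2-3-1, expanding outward from the peak — single-peaked.
Every ranking is single-peaked on this axis.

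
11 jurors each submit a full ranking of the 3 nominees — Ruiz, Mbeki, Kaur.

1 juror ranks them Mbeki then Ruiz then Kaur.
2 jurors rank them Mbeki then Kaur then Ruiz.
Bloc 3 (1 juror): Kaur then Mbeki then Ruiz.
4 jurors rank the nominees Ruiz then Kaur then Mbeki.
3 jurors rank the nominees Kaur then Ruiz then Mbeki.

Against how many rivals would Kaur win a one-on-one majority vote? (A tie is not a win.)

2

Kaur against each rival (11 jurors):
Kaur vs Ruiz: Kaur wins 6–5.
Kaur vs Mbeki: 8 to 3, Kaur.
Kaur beats Ruiz, Mbeki — 2 pairwise wins.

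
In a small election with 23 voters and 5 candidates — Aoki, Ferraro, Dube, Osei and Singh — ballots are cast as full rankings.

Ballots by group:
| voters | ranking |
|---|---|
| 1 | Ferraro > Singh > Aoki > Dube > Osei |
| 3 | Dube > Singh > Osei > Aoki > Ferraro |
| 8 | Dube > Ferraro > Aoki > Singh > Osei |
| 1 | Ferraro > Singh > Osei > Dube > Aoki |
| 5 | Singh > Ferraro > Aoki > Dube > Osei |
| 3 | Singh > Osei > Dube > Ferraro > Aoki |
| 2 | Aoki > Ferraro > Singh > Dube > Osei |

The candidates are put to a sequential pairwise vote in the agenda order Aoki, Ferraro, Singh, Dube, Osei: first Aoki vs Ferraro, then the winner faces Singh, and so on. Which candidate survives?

Dube

Round 1: Aoki vs Ferraro — 5–18, Ferraro advances.
Round 2: Ferraro vs Singh — 12–11, Ferraro advances.
Round 3: Ferraro vs Dube — 9–14, Dube advances.
Round 4: Dube vs Osei — 19–4, Dube advances.
Dube survives the agenda.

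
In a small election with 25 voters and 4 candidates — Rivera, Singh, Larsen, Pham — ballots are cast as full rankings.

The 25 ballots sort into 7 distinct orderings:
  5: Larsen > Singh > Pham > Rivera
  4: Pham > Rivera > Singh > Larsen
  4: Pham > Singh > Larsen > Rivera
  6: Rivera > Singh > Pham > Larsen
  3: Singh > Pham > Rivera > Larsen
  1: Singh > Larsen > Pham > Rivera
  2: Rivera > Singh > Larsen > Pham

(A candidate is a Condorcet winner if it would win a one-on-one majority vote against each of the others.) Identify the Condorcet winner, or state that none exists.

Check each pair by majority over 25 ballots:
Rivera vs Singh: Singh, 13–12.
Rivera–Larsen: Rivera 15–10.
Rivera vs Pham: Pham, 17–8.
Singh vs Larsen: Singh preferred on 4+4+6+3+1+2 = 20 ballots; Singh wins 20–5.
Singh vs Pham: 17 to 8, Singh.
Larsen vs Pham: Pham wins 17–8.
Singh defeats every rival head-to-head and is the Condorcet winner.

Singh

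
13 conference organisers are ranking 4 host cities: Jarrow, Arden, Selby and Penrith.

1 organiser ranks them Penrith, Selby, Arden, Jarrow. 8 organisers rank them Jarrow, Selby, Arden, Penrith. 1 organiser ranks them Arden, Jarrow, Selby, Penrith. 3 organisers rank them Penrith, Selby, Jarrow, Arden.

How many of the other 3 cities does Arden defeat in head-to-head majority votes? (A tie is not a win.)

Arden against each rival (13 organisers):
Arden vs Jarrow: Arden preferred on 1+1 = 2 ballots; Jarrow wins 11–2.
Arden–Selby: Selby 12–1.
Arden vs Penrith: 9 to 4, Arden.
Arden beats Penrith; loses to Jarrow, Selby — 1 pairwise win.

1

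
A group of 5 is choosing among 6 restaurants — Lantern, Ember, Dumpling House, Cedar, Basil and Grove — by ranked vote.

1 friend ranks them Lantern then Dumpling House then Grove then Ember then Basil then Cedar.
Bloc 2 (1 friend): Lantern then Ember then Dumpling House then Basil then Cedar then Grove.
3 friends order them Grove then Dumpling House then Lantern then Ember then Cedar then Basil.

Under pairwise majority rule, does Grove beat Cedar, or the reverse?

Grove

Ballots ranking Grove above Cedar: 1 + 3 = 4.
Ballots ranking Cedar above Grove: 5 − 4 = 1.
Grove wins the head-to-head 4–1.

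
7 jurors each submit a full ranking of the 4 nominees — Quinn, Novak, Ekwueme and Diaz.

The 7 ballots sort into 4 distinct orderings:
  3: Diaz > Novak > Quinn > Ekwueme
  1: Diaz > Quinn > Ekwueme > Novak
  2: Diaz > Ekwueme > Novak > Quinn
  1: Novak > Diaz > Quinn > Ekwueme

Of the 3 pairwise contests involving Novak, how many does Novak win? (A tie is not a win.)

Novak against each rival (7 jurors):
Novak–Quinn: Novak 6–1.
Novak vs Ekwueme: 3+1 = 4 for Novak, 3 for Ekwueme — Novak by 4–3.
Novak vs Diaz: Diaz wins 6–1.
Novak beats Quinn, Ekwueme; loses to Diaz — 2 pairwise wins.

2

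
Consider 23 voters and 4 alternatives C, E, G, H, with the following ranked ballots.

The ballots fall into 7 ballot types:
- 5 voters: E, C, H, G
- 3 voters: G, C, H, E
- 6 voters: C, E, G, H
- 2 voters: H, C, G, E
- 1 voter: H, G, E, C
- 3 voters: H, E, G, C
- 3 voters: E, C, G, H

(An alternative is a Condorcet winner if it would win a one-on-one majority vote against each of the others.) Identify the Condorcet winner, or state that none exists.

E

Head-to-head results (23 voters):
C vs E: 11 to 12, E.
C vs G: C is ranked higher on 5+6+2+3 = 16 ballots, G on 7. C wins 16–7.
C vs H: C is ranked higher on 5+3+6+3 = 17 ballots, H on 6. C wins 17–6.
E vs G: 5+6+3+3 = 17 for E, 6 for G — E by 17–6.
E vs H: 14 to 9, E.
G vs H: 12 to 11, G.
Only E has no losses; E is the Condorcet winner.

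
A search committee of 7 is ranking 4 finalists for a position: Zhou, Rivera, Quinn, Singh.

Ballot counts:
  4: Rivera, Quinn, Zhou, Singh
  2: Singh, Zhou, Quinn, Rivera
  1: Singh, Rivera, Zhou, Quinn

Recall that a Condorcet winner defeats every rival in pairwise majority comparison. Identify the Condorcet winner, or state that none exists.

Head-to-head results (7 committee members):
Zhou vs Rivera: Zhou preferred on 2 ballots; Rivera wins 5–2.
Zhou vs Quinn: Zhou is ranked higher on 2+1 = 3 ballots, Quinn on 4. Quinn wins 4–3.
Zhou vs Singh: 4 for Zhou, 3 for Singh — Zhou by 4–3.
Rivera vs Quinn: 4+1 = 5 for Rivera, 2 for Quinn — Rivera by 5–2.
Rivera vs Singh: 4 to 3, Rivera.
Quinn vs Singh: 4 to 3, Quinn.
Rivera beats each of Zhou, Quinn, Singh — Rivera is the Condorcet winner.

Rivera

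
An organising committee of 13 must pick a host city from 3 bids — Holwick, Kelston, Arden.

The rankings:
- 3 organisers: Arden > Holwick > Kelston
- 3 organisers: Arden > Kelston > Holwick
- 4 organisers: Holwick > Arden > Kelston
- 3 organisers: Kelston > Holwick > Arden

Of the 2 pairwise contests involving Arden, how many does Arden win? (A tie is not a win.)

1

Arden against each rival (13 organisers):
Arden–Holwick: Holwick 7–6.
Arden vs Kelston: Arden, 10–3.
Arden beats Kelston; loses to Holwick — 1 pairwise win.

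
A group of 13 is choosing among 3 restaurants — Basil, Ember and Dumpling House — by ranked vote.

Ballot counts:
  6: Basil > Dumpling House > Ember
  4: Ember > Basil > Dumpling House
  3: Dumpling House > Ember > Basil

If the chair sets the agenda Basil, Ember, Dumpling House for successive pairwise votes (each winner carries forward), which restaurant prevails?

Dumpling House

Round 1: Basil vs Ember — 6–7, Ember advances.
Round 2: Ember vs Dumpling House — 4–9, Dumpling House advances.
Dumpling House survives the agenda.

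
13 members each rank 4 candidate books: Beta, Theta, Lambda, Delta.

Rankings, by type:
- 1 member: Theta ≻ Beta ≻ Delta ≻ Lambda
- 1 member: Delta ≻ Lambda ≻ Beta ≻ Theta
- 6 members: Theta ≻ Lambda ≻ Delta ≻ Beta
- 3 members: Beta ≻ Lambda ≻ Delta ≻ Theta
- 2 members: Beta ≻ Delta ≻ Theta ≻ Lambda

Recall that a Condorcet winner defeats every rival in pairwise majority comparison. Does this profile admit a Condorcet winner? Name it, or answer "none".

Head-to-head results (13 members):
Beta vs Theta: Beta preferred on 1+3+2 = 6 ballots; Theta wins 7–6.
Beta vs Lambda: Beta is ranked higher on 1+3+2 = 6 ballots, Lambda on 7. Lambda wins 7–6.
Beta vs Delta: 6 to 7, Delta.
Theta vs Lambda: Theta is ranked higher on 1+6+2 = 9 ballots, Lambda on 4. Theta wins 9–4.
Theta vs Delta: 1+6 = 7 for Theta, 6 for Delta — Theta by 7–6.
Lambda vs Delta: 6+3 = 9 for Lambda, 4 for Delta — Lambda by 9–4.
Theta wins every pairwise contest, so Theta is the Condorcet winner.

Theta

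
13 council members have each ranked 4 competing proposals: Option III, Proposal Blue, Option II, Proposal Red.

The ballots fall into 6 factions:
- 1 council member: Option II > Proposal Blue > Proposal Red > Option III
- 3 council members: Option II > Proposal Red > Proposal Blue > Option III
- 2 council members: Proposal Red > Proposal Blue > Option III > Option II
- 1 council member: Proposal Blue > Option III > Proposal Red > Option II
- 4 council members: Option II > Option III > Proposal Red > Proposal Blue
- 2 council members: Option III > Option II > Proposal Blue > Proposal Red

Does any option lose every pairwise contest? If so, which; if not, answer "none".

none

Head-to-head results (13 council members):
Option III vs Proposal Blue: Proposal Blue wins 7–6.
Option III vs Option II: Option II, 8–5.
Option III vs Proposal Red: Option III wins 7–6.
Proposal Blue vs Option II: 2+1 = 3 for Proposal Blue, 10 for Option II — Option II by 10–3.
Proposal Blue vs Proposal Red: Proposal Blue preferred on 1+1+2 = 4 ballots; Proposal Red wins 9–4.
Option II–Proposal Red: Option II 10–3.
Every option wins at least one matchup (Option III beats Proposal Red; Proposal Blue beats Option III; Option II beats Option III; Proposal Red beats Proposal Blue), so there is no Condorcet loser.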